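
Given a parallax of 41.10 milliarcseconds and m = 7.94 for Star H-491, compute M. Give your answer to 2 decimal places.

d = 1/p = 1/0.04110″ = 24.331 pc.
m − M = 5 log₁₀(24.331) − 5 = 6.9308 − 5 = 1.9308.
M = m − (m − M) = 7.94 − 1.9308 = 6.01.

M = 6.01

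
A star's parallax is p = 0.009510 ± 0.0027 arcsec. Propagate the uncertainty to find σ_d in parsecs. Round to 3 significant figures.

29.9 pc

d = 1/p, so σ_d = σ_p / p².
σ_d = 0.00270 / (0.009510)² = 0.00270 / 0.00009044 = 29.854 pc.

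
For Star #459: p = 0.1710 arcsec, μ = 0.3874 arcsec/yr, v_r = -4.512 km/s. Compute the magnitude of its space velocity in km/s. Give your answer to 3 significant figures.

d = 1/p = 1/0.1710″ = 5.848 pc.
v_t = 4.740 μ d = 4.740 × 0.3874 × 5.848 = 10.739 km/s.
v = √(v_r² + v_t²) = √((-4.512)² + 10.739²) = √135.684 = 11.648 km/s.

11.6 km/s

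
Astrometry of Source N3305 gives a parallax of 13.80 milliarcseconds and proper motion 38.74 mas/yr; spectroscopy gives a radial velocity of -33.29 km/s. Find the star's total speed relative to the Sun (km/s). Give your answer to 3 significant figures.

35.9 km/s

d = 1/p = 1/0.01380″ = 72.464 pc.
μ = 38.74 mas/yr = 0.03874 ″/yr.
v_t = 4.740 μ d = 4.740 × 0.03874 × 72.464 = 13.306 km/s.
v = √(v_r² + v_t²) = √((-33.29)² + 13.306²) = √1285.27 = 35.851 km/s.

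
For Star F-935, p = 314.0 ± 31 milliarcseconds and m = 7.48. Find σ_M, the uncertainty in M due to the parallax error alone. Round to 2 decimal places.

M = m − 5 log₁₀ d + 5 = m + 5 log₁₀ p + 5, so ∂M/∂p = 5/(p ln 10).
σ_M = (5/ln 10) · (σ_p/p) = 2.1715 × 31/314.0 = 2.1715 × 0.098726 = 0.21438.

σ_M = 0.21 mag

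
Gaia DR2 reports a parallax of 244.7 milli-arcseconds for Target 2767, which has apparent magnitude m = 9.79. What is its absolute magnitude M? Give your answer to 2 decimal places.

d = 1/p = 1/0.2447″ = 4.0866 pc.
m − M = 5 log₁₀(4.0866) − 5 = 3.0568 − 5 = -1.9432.
M = m − (m − M) = 9.79 − (-1.9432) = 11.73.

M = 11.73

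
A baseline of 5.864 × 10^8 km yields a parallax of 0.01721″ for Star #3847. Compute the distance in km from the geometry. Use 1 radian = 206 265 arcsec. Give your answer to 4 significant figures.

θ = 0.01721″ = 0.01721/206265 = 8.3436 × 10^-8 rad.
d = B/θ = (5.864 × 10^8) / (8.3436 × 10^-8) = 7.0281 × 10^15 km.

7.028 × 10^15 km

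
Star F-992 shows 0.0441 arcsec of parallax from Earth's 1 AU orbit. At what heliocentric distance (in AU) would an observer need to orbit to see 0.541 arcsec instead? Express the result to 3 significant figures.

12.3 AU

Parallax scales linearly with baseline: p ∝ B, so B = p_target / p_Earth × 1 AU.
B = 0.541 / 0.0441 = 12.268 AU.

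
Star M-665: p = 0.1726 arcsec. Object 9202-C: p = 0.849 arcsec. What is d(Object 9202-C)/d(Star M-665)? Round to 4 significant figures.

0.2033

Since d = 1/p, d_B/d_A = p_A/p_B.
= 0.1726 / 0.849 = 0.2033.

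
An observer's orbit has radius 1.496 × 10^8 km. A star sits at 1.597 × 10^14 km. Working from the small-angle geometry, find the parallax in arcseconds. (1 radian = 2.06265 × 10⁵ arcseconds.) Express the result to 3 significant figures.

0.193 arcsec

θ ≈ B/d = (1.496 × 10^8) / (1.597 × 10^14) = 9.3676 × 10^-7 rad.
In arcseconds: 9.3676 × 10^-7 × 206265 = 0.19322″.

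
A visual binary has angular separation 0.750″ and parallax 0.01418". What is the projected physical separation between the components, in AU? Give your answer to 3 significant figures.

52.9 AU

d = 1/p = 1/0.01418″ = 70.522 pc.
At distance d (pc), an angle of θ arcsec spans θ·d AU: s = 0.750 × 70.522 = 52.892 AU.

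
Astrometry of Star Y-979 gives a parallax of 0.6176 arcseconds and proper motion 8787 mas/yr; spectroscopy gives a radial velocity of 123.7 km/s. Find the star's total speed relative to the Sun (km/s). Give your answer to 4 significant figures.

d = 1/p = 1/0.6176″ = 1.6192 pc.
μ = 8787 mas/yr = 8.787 ″/yr.
v_t = 4.740 μ d = 4.740 × 8.787 × 1.6192 = 67.44 km/s.
v = √(v_r² + v_t²) = √(123.7² + 67.44²) = √19849.8 = 140.89 km/s.

140.9 km/s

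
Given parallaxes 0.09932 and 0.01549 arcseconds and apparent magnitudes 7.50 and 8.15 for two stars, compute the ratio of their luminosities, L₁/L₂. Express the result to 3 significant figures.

d₁ = 1/p₁ = 1/0.09932″ = 10.068 pc; d₂ = 1/p₂ = 1/0.01549″ = 64.558 pc.
M₁ = m₁ − 5 log₁₀ d₁ + 5 = 7.50 − 5.0147 + 5 = 7.4853.
M₂ = 8.15 − 9.0498 + 5 = 4.1002.
L₁/L₂ = 10^(0.4(M₂ − M₁)) = 10^(0.4 × (-3.3851)) = 10^(-1.35404) = 0.044255.

L₁/L₂ = 0.0443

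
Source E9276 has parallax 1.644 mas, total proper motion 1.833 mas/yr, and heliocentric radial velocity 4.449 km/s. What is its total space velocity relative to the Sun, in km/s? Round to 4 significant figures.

d = 1/p = 1/0.001644″ = 608.27 pc.
μ = 1.833 mas/yr = 0.001833 ″/yr.
v_t = 4.740 μ d = 4.740 × 0.001833 × 608.27 = 5.2849 km/s.
v = √(v_r² + v_t²) = √(4.449² + 5.2849²) = √47.7238 = 6.9082 km/s.

6.908 km/s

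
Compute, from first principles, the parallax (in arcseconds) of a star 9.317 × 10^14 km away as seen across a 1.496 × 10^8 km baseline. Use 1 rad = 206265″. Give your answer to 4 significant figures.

0.03312 arcsec

θ ≈ B/d = (1.496 × 10^8) / (9.317 × 10^14) = 1.6057 × 10^-7 rad.
In arcseconds: 1.6057 × 10^-7 × 206265 = 0.03312″.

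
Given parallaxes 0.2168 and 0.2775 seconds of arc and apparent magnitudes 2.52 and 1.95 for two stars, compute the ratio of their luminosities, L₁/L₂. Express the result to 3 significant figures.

L₁/L₂ = 0.969

d₁ = 1/p₁ = 1/0.2168″ = 4.6125 pc; d₂ = 1/p₂ = 1/0.2775″ = 3.6036 pc.
M₁ = m₁ − 5 log₁₀ d₁ + 5 = 2.52 − 3.3197 + 5 = 4.2003.
M₂ = 1.95 − 2.7837 + 5 = 4.1663.
L₁/L₂ = 10^(0.4(M₂ − M₁)) = 10^(0.4 × (-0.0340)) = 10^(-0.01360) = 0.96917.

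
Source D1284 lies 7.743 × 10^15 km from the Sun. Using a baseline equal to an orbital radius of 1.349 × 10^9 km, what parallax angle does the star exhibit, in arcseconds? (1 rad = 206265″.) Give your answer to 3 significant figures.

θ ≈ B/d = (1.349 × 10^9) / (7.743 × 10^15) = 1.7422 × 10^-7 rad.
In arcseconds: 1.7422 × 10^-7 × 206265 = 0.035935″.

0.0359 arcsec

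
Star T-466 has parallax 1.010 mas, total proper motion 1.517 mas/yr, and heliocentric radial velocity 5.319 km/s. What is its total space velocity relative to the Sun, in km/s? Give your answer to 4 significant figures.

d = 1/p = 1/0.001010″ = 990.1 pc.
μ = 1.517 mas/yr = 0.001517 ″/yr.
v_t = 4.740 μ d = 4.740 × 0.001517 × 990.1 = 7.1194 km/s.
v = √(v_r² + v_t²) = √(5.319² + 7.1194²) = √78.9776 = 8.8869 km/s.

8.887 km/s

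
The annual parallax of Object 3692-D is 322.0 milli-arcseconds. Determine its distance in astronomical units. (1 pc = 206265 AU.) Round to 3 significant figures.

p = 322.0 milli-arcseconds = 0.3220 arcsec.
d = 1/p = 1/0.3220 = 3.1056 pc.
In AU: 3.1056 × 206265 = 6.4058 × 10^5 AU.

641000 AU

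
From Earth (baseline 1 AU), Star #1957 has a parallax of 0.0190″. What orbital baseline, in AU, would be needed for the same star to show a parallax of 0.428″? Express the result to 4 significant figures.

22.53 AU

Parallax scales linearly with baseline: p ∝ B, so B = p_target / p_Earth × 1 AU.
B = 0.428 / 0.0190 = 22.526 AU.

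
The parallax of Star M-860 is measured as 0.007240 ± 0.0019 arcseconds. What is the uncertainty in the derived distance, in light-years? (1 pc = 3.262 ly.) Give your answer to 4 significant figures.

d = 1/p, so σ_d = σ_p / p².
σ_d = 0.00190 / (0.007240)² = 0.00190 / 0.000052418 = 36.247 pc = 36.247 × 3.262 ly = 118.24 ly.

118.2 ly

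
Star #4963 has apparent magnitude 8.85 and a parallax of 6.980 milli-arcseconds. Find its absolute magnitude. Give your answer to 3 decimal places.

M = 3.069

d = 1/p = 1/0.006980″ = 143.27 pc.
m − M = 5 log₁₀(143.27) − 5 = 10.7808 − 5 = 5.7808.
M = m − (m − M) = 8.85 − 5.7808 = 3.069.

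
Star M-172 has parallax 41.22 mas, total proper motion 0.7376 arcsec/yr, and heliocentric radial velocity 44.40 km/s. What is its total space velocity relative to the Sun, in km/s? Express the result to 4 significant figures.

d = 1/p = 1/0.04122″ = 24.26 pc.
v_t = 4.740 μ d = 4.740 × 0.7376 × 24.26 = 84.818 km/s.
v = √(v_r² + v_t²) = √(44.40² + 84.818²) = √9165.45 = 95.736 km/s.

95.74 km/s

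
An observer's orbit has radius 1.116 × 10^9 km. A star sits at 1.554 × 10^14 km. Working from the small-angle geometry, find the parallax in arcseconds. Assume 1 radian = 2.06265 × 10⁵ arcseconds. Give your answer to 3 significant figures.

θ ≈ B/d = (1.116 × 10^9) / (1.554 × 10^14) = 7.1815 × 10^-6 rad.
In arcseconds: 7.1815 × 10^-6 × 206265 = 1.4813″.

1.48 arcsec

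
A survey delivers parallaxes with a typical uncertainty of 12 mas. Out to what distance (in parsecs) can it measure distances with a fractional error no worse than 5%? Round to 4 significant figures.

σ_d/d = σ_p/p, so the condition is σ_p/p ≤ 0.05, i.e. p ≥ σ_p/0.05.
p_min = 12/0.05 = 240 mas = 0.24 arcsec.
d_max = 1/p_min = 1/0.24 = 4.1667 pc.

4.167 pc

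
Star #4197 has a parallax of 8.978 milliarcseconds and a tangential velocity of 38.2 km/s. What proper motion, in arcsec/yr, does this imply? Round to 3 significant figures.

0.0724 arcsec/yr

d = 1/p = 1/0.008978″ = 111.38 pc.
μ = v_t / (4.74 d) = 38.2 / (4.74 × 111.38) = 38.2 / 527.94 = 0.072357 ″/yr.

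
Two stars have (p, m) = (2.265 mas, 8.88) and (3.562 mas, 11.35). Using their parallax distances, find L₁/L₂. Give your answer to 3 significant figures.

d₁ = 1/p₁ = 1/0.002265″ = 441.5 pc; d₂ = 1/p₂ = 1/0.003562″ = 280.74 pc.
M₁ = m₁ − 5 log₁₀ d₁ + 5 = 8.88 − 13.2247 + 5 = 0.6553.
M₂ = 11.35 − 12.2415 + 5 = 4.1085.
L₁/L₂ = 10^(0.4(M₂ − M₁)) = 10^(0.4 × 3.4532) = 10^1.38128 = 24.059.

L₁/L₂ = 24.1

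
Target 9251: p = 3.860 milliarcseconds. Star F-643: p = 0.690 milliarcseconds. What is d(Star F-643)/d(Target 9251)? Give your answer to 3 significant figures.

Since d = 1/p, d_B/d_A = p_A/p_B.
= 3.860 / 0.690 = 5.5942.

5.59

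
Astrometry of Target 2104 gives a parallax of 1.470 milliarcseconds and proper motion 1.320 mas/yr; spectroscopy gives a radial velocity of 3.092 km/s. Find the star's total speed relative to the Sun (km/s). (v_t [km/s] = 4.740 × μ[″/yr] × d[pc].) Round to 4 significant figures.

5.261 km/s

d = 1/p = 1/0.001470″ = 680.27 pc.
μ = 1.320 mas/yr = 0.001320 ″/yr.
v_t = 4.740 μ d = 4.740 × 0.001320 × 680.27 = 4.2563 km/s.
v = √(v_r² + v_t²) = √(3.092² + 4.2563²) = √27.6766 = 5.2609 km/s.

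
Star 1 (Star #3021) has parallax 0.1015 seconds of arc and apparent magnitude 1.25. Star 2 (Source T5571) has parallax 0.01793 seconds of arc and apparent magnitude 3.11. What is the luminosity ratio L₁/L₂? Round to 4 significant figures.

d₁ = 1/p₁ = 1/0.1015″ = 9.8522 pc; d₂ = 1/p₂ = 1/0.01793″ = 55.772 pc.
M₁ = m₁ − 5 log₁₀ d₁ + 5 = 1.25 − 4.9677 + 5 = 1.2823.
M₂ = 3.11 − 8.7321 + 5 = -0.6221.
L₁/L₂ = 10^(0.4(M₂ − M₁)) = 10^(0.4 × (-1.9044)) = 10^(-0.76176) = 0.17308.

L₁/L₂ = 0.1731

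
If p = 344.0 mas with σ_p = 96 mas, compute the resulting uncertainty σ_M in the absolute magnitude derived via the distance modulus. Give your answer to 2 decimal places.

σ_M = 0.61 mag

M = m − 5 log₁₀ d + 5 = m + 5 log₁₀ p + 5, so ∂M/∂p = 5/(p ln 10).
σ_M = (5/ln 10) · (σ_p/p) = 2.1715 × 96/344.0 = 2.1715 × 0.27907 = 0.606.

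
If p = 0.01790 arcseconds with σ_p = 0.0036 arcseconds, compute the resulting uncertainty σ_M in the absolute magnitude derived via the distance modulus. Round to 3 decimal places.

σ_M = 0.437 mag

M = m − 5 log₁₀ d + 5 = m + 5 log₁₀ p + 5, so ∂M/∂p = 5/(p ln 10).
σ_M = (5/ln 10) · (σ_p/p) = 2.1715 × 0.0036/0.01790 = 2.1715 × 0.20112 = 0.43673.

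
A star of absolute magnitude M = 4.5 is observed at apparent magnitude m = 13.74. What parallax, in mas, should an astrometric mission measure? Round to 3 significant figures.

1.42 mas

m − M = 13.74 − 4.5 = 9.24.
d = 10^((m−M)/5 + 1) = 10^2.848 = 704.69 pc.
p = 1/d = 1/704.69 = 0.0014191 arcsec = 1.4191 mas.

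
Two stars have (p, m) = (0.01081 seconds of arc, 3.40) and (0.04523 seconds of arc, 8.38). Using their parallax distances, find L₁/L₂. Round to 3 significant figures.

L₁/L₂ = 1720

d₁ = 1/p₁ = 1/0.01081″ = 92.507 pc; d₂ = 1/p₂ = 1/0.04523″ = 22.109 pc.
M₁ = m₁ − 5 log₁₀ d₁ + 5 = 3.40 − 9.8309 + 5 = -1.4309.
M₂ = 8.38 − 6.7228 + 5 = 6.6572.
L₁/L₂ = 10^(0.4(M₂ − M₁)) = 10^(0.4 × 8.0881) = 10^3.23524 = 1718.9.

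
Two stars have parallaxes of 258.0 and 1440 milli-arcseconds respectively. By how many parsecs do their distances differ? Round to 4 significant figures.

3.182 pc

d_A = 1/0.2580″ = 3.876 pc; d_B = 1/1.440″ = 0.69444 pc.
|d_B − d_A| = |0.69444 − 3.876| = 3.1816 pc.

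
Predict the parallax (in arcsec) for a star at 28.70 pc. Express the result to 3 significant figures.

0.0348 arcsec

p = 1/d = 1/28.7 = 0.034843 arcsec.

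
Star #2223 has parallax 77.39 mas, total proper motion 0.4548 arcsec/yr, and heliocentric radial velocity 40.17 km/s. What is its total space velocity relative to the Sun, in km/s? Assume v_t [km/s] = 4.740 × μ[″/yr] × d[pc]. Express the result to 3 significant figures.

48.9 km/s

d = 1/p = 1/0.07739″ = 12.922 pc.
v_t = 4.740 μ d = 4.740 × 0.4548 × 12.922 = 27.857 km/s.
v = √(v_r² + v_t²) = √(40.17² + 27.857²) = √2389.64 = 48.884 km/s.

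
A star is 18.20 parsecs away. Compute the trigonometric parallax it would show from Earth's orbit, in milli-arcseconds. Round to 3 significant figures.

p = 1/d = 1/18.2 = 0.054945 arcsec.
= 0.054945 × 1000 = 54.945 mas.

54.9 mas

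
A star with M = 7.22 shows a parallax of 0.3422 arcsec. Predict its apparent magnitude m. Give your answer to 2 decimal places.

m = 4.55

d = 1/p = 1/0.3422″ = 2.9223 pc.
m − M = 5 log₁₀ d − 5 = 5 log₁₀(2.9223) − 5 = 2.3286 − 5 = -2.6714.
m = M + (m − M) = 7.22 + (-2.6714) = 4.55.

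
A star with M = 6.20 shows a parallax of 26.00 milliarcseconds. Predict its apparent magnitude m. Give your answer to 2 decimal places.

d = 1/p = 1/0.02600″ = 38.462 pc.
m − M = 5 log₁₀ d − 5 = 5 log₁₀(38.462) − 5 = 7.9252 − 5 = 2.9252.
m = M + (m − M) = 6.20 + 2.9252 = 9.13.

m = 9.13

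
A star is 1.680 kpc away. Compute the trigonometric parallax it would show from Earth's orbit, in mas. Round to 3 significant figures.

0.595 mas

d = 1.680 kpc = 1680 pc.
p = 1/d = 1/1680 = 0.00059524 arcsec.
= 0.00059524 × 1000 = 0.59524 mas.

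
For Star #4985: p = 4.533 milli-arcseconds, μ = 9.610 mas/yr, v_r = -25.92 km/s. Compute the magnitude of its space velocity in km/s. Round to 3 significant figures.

27.8 km/s

d = 1/p = 1/0.004533″ = 220.6 pc.
μ = 9.610 mas/yr = 0.009610 ″/yr.
v_t = 4.740 μ d = 4.740 × 0.009610 × 220.6 = 10.049 km/s.
v = √(v_r² + v_t²) = √((-25.92)² + 10.049²) = √772.829 = 27.8 km/s.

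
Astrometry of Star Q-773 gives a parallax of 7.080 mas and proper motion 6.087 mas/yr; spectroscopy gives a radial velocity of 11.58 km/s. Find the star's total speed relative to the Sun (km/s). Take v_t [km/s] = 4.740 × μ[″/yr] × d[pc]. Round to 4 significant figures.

12.28 km/s

d = 1/p = 1/0.007080″ = 141.24 pc.
μ = 6.087 mas/yr = 0.006087 ″/yr.
v_t = 4.740 μ d = 4.740 × 0.006087 × 141.24 = 4.0751 km/s.
v = √(v_r² + v_t²) = √(11.58² + 4.0751²) = √150.703 = 12.276 km/s.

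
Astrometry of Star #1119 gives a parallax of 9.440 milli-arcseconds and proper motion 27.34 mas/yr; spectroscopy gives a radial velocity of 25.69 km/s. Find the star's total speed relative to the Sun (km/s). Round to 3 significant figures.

d = 1/p = 1/0.009440″ = 105.93 pc.
μ = 27.34 mas/yr = 0.02734 ″/yr.
v_t = 4.740 μ d = 4.740 × 0.02734 × 105.93 = 13.728 km/s.
v = √(v_r² + v_t²) = √(25.69² + 13.728²) = √848.434 = 29.128 km/s.

29.1 km/s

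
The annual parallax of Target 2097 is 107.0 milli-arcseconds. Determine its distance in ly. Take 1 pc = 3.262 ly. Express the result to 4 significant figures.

p = 107.0 milli-arcseconds = 0.1070 arcsec.
d = 1/p = 1/0.1070 = 9.3458 pc.
In light-years: 9.3458 × 3.262 = 30.486 ly.

30.49 ly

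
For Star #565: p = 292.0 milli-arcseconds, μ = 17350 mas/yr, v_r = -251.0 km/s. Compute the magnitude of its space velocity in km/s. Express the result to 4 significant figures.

377.3 km/s

d = 1/p = 1/0.2920″ = 3.4247 pc.
μ = 17350 mas/yr = 17.35 ″/yr.
v_t = 4.740 μ d = 4.740 × 17.35 × 3.4247 = 281.64 km/s.
v = √(v_r² + v_t²) = √((-251.0)² + 281.64²) = √142322 = 377.26 km/s.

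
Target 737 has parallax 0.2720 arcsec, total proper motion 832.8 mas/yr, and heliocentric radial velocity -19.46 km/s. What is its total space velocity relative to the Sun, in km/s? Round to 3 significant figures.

d = 1/p = 1/0.2720″ = 3.6765 pc.
μ = 832.8 mas/yr = 0.8328 ″/yr.
v_t = 4.740 μ d = 4.740 × 0.8328 × 3.6765 = 14.513 km/s.
v = √(v_r² + v_t²) = √((-19.46)² + 14.513²) = √589.319 = 24.276 km/s.

24.3 km/s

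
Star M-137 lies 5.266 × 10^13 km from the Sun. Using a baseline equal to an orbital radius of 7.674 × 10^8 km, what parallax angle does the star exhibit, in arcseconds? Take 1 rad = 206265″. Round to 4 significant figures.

3.006 arcsec

θ ≈ B/d = (7.674 × 10^8) / (5.266 × 10^13) = 1.4573 × 10^-5 rad.
In arcseconds: 1.4573 × 10^-5 × 206265 = 3.0059″.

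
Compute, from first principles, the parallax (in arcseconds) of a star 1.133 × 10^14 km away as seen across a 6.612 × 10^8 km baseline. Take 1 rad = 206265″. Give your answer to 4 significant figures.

θ ≈ B/d = (6.612 × 10^8) / (1.133 × 10^14) = 5.8358 × 10^-6 rad.
In arcseconds: 5.8358 × 10^-6 × 206265 = 1.2037″.

1.204 arcsec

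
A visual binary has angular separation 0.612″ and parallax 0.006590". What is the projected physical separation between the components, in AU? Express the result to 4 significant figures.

d = 1/p = 1/0.006590″ = 151.75 pc.
At distance d (pc), an angle of θ arcsec spans θ·d AU: s = 0.612 × 151.75 = 92.871 AU.

92.87 AU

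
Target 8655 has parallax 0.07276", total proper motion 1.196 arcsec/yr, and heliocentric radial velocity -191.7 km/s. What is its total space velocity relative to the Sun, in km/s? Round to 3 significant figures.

d = 1/p = 1/0.07276″ = 13.744 pc.
v_t = 4.740 μ d = 4.740 × 1.196 × 13.744 = 77.915 km/s.
v = √(v_r² + v_t²) = √((-191.7)² + 77.915²) = √42819.6 = 206.93 km/s.

207 km/s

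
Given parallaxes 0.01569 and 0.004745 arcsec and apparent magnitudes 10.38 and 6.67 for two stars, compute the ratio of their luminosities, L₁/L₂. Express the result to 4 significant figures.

d₁ = 1/p₁ = 1/0.01569″ = 63.735 pc; d₂ = 1/p₂ = 1/0.004745″ = 210.75 pc.
M₁ = m₁ − 5 log₁₀ d₁ + 5 = 10.38 − 9.0219 + 5 = 6.3581.
M₂ = 6.67 − 11.6188 + 5 = 0.0512.
L₁/L₂ = 10^(0.4(M₂ − M₁)) = 10^(0.4 × (-6.3069)) = 10^(-2.52276) = 0.0030008.

L₁/L₂ = 0.003001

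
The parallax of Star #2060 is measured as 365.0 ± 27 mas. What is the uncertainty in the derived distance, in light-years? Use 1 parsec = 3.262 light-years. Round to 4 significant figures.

0.6611 ly

d = 1/p, so σ_d = σ_p / p².
σ_d = 0.0270 / (0.3650)² = 0.0270 / 0.13323 = 0.20266 pc = 0.20266 × 3.262 ly = 0.66108 ly.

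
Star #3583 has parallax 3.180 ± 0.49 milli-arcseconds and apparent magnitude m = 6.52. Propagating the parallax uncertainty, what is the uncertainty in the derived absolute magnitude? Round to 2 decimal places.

M = m − 5 log₁₀ d + 5 = m + 5 log₁₀ p + 5, so ∂M/∂p = 5/(p ln 10).
σ_M = (5/ln 10) · (σ_p/p) = 2.1715 × 0.49/3.180 = 2.1715 × 0.15409 = 0.33461.

σ_M = 0.33 mag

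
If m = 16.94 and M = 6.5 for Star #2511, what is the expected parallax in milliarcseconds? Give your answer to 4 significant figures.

0.8166 mas

m − M = 16.94 − 6.5 = 10.44.
d = 10^((m−M)/5 + 1) = 10^3.088 = 1224.6 pc.
p = 1/d = 1/1224.6 = 0.00081659 arcsec = 0.81659 mas.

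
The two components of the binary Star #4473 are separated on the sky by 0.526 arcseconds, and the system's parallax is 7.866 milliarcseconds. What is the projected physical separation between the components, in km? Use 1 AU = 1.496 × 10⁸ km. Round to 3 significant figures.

1.00 × 10^10 km

d = 1/p = 1/0.007866″ = 127.13 pc.
At distance d (pc), an angle of θ arcsec spans θ·d AU: s = 0.526 × 127.13 = 66.87 AU.
= 66.87 × 1.496 × 10⁸ km = 1.0004 × 10^10 km.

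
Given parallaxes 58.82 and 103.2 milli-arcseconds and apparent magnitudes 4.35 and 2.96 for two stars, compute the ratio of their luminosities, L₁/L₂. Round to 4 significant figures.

d₁ = 1/p₁ = 1/0.05882″ = 17.001 pc; d₂ = 1/p₂ = 1/0.1032″ = 9.6899 pc.
M₁ = m₁ − 5 log₁₀ d₁ + 5 = 4.35 − 6.1524 + 5 = 3.1976.
M₂ = 2.96 − 4.9316 + 5 = 3.0284.
L₁/L₂ = 10^(0.4(M₂ − M₁)) = 10^(0.4 × (-0.1692)) = 10^(-0.06768) = 0.8557.

L₁/L₂ = 0.8557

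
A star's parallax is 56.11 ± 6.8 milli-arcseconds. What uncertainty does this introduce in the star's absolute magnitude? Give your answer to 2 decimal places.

M = m − 5 log₁₀ d + 5 = m + 5 log₁₀ p + 5, so ∂M/∂p = 5/(p ln 10).
σ_M = (5/ln 10) · (σ_p/p) = 2.1715 × 6.8/56.11 = 2.1715 × 0.12119 = 0.26316.

σ_M = 0.26 mag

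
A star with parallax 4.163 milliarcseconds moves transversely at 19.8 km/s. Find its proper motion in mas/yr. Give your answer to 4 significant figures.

d = 1/p = 1/0.004163″ = 240.21 pc.
μ = v_t / (4.74 d) = 19.8 / (4.74 × 240.21) = 19.8 / 1138.6 = 0.01739 ″/yr = 17.39 mas/yr.

17.39 mas/yr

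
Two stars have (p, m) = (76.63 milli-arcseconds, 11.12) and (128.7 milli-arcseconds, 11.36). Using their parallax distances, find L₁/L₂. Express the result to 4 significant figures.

d₁ = 1/p₁ = 1/0.07663″ = 13.05 pc; d₂ = 1/p₂ = 1/0.1287″ = 7.77 pc.
M₁ = m₁ − 5 log₁₀ d₁ + 5 = 11.12 − 5.5781 + 5 = 10.5419.
M₂ = 11.36 − 4.4521 + 5 = 11.9079.
L₁/L₂ = 10^(0.4(M₂ − M₁)) = 10^(0.4 × 1.3660) = 10^0.54640 = 3.5188.

L₁/L₂ = 3.519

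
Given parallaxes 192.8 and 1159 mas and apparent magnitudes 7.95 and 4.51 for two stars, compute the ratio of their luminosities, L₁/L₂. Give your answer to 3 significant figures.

L₁/L₂ = 1.52

d₁ = 1/p₁ = 1/0.1928″ = 5.1867 pc; d₂ = 1/p₂ = 1/1.159″ = 0.86281 pc.
M₁ = m₁ − 5 log₁₀ d₁ + 5 = 7.95 − 3.5745 + 5 = 9.3755.
M₂ = 4.51 − (-0.3204) + 5 = 9.8304.
L₁/L₂ = 10^(0.4(M₂ − M₁)) = 10^(0.4 × 0.4549) = 10^0.18196 = 1.5204.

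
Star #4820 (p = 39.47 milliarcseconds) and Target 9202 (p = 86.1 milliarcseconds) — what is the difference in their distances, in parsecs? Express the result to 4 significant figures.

d_A = 1/0.03947″ = 25.336 pc; d_B = 1/0.08610″ = 11.614 pc.
|d_B − d_A| = |11.614 − 25.336| = 13.722 pc.

13.72 pc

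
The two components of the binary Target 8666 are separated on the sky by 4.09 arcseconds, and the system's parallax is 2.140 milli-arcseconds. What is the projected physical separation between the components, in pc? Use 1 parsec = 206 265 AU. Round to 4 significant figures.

0.009266 pc

d = 1/p = 1/0.002140″ = 467.29 pc.
At distance d (pc), an angle of θ arcsec spans θ·d AU: s = 4.09 × 467.29 = 1911.2 AU.
= 1911.2 / 206265 = 0.0092658 pc.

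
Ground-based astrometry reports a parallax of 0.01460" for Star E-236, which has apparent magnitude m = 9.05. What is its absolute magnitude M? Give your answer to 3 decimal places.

d = 1/p = 1/0.01460″ = 68.493 pc.
m − M = 5 log₁₀(68.493) − 5 = 9.1782 − 5 = 4.1782.
M = m − (m − M) = 9.05 − 4.1782 = 4.872.

M = 4.872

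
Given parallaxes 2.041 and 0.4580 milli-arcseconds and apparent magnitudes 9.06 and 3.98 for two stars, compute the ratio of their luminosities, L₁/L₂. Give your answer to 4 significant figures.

L₁/L₂ = 0.0004678

d₁ = 1/p₁ = 1/0.002041″ = 489.96 pc; d₂ = 1/p₂ = 1/0.0004580″ = 2183.4 pc.
M₁ = m₁ − 5 log₁₀ d₁ + 5 = 9.06 − 13.4508 + 5 = 0.6092.
M₂ = 3.98 − 16.6957 + 5 = -7.7157.
L₁/L₂ = 10^(0.4(M₂ − M₁)) = 10^(0.4 × (-8.3249)) = 10^(-3.32996) = 0.00046778.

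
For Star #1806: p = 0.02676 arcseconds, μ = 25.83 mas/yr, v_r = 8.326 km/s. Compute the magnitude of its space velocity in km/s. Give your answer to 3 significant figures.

d = 1/p = 1/0.02676″ = 37.369 pc.
μ = 25.83 mas/yr = 0.02583 ″/yr.
v_t = 4.740 μ d = 4.740 × 0.02583 × 37.369 = 4.5752 km/s.
v = √(v_r² + v_t²) = √(8.326² + 4.5752²) = √90.2547 = 9.5002 km/s.

9.50 km/s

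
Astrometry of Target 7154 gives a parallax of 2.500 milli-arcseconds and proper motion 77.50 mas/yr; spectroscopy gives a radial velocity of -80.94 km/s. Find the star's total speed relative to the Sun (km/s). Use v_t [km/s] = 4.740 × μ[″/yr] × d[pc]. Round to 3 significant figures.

168 km/s

d = 1/p = 1/0.002500″ = 400 pc.
μ = 77.50 mas/yr = 0.07750 ″/yr.
v_t = 4.740 μ d = 4.740 × 0.07750 × 400 = 146.94 km/s.
v = √(v_r² + v_t²) = √((-80.94)² + 146.94²) = √28142.6 = 167.76 km/s.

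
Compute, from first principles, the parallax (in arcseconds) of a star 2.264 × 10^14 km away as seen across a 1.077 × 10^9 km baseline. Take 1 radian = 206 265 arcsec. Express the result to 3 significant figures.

0.981 arcsec

θ ≈ B/d = (1.077 × 10^9) / (2.264 × 10^14) = 4.7571 × 10^-6 rad.
In arcseconds: 4.7571 × 10^-6 × 206265 = 0.98122″.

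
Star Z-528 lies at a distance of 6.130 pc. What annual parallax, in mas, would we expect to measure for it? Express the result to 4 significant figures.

p = 1/d = 1/6.13 = 0.16313 arcsec.
= 0.16313 × 1000 = 163.13 mas.

163.1 mas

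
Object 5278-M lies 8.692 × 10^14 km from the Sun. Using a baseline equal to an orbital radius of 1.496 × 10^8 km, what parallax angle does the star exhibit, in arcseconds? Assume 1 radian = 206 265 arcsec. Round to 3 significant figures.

θ ≈ B/d = (1.496 × 10^8) / (8.692 × 10^14) = 1.7211 × 10^-7 rad.
In arcseconds: 1.7211 × 10^-7 × 206265 = 0.0355″.

0.0355 arcsec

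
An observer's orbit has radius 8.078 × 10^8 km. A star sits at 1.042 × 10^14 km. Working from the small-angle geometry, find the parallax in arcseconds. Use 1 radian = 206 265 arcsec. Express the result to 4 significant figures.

1.599 arcsec

θ ≈ B/d = (8.078 × 10^8) / (1.042 × 10^14) = 7.7524 × 10^-6 rad.
In arcseconds: 7.7524 × 10^-6 × 206265 = 1.599″.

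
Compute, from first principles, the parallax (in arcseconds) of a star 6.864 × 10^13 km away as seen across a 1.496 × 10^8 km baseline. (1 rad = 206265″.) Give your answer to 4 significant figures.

θ ≈ B/d = (1.496 × 10^8) / (6.864 × 10^13) = 2.1795 × 10^-6 rad.
In arcseconds: 2.1795 × 10^-6 × 206265 = 0.44955″.

0.4496 arcsec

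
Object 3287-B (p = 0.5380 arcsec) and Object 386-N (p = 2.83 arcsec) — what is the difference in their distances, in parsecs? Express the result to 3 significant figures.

d_A = 1/0.5380″ = 1.8587 pc; d_B = 1/2.830″ = 0.35336 pc.
|d_B − d_A| = |0.35336 − 1.8587| = 1.5053 pc.

1.51 pc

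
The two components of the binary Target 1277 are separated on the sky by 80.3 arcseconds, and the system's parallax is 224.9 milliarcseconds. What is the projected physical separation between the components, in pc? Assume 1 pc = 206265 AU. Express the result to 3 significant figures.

d = 1/p = 1/0.2249″ = 4.4464 pc.
At distance d (pc), an angle of θ arcsec spans θ·d AU: s = 80.3 × 4.4464 = 357.05 AU.
= 357.05 / 206265 = 0.0017310 pc.

0.00173 pc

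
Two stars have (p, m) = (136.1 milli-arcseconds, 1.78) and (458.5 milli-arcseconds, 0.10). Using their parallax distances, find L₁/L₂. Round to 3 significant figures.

d₁ = 1/p₁ = 1/0.1361″ = 7.3475 pc; d₂ = 1/p₂ = 1/0.4585″ = 2.181 pc.
M₁ = m₁ − 5 log₁₀ d₁ + 5 = 1.78 − 4.3307 + 5 = 2.4493.
M₂ = 0.10 − 1.6933 + 5 = 3.4067.
L₁/L₂ = 10^(0.4(M₂ − M₁)) = 10^(0.4 × 0.9574) = 10^0.38296 = 2.4152.

L₁/L₂ = 2.42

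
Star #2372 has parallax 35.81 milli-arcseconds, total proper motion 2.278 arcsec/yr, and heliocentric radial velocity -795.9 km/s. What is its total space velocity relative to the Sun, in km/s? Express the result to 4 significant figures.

d = 1/p = 1/0.03581″ = 27.925 pc.
v_t = 4.740 μ d = 4.740 × 2.278 × 27.925 = 301.53 km/s.
v = √(v_r² + v_t²) = √((-795.9)² + 301.53²) = √724377 = 851.1 km/s.

851.1 km/s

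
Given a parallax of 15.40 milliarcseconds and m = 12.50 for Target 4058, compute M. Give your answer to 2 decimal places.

M = 8.44

d = 1/p = 1/0.01540″ = 64.935 pc.
m − M = 5 log₁₀(64.935) − 5 = 9.0624 − 5 = 4.0624.
M = m − (m − M) = 12.50 − 4.0624 = 8.44.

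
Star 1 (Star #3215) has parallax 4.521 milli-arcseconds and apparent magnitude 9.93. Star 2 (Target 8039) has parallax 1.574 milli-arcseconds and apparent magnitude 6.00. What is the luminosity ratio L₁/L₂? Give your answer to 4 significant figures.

L₁/L₂ = 0.003247

d₁ = 1/p₁ = 1/0.004521″ = 221.19 pc; d₂ = 1/p₂ = 1/0.001574″ = 635.32 pc.
M₁ = m₁ − 5 log₁₀ d₁ + 5 = 9.93 − 11.7238 + 5 = 3.2062.
M₂ = 6.00 − 14.0150 + 5 = -3.0150.
L₁/L₂ = 10^(0.4(M₂ − M₁)) = 10^(0.4 × (-6.2212)) = 10^(-2.48848) = 0.0032473.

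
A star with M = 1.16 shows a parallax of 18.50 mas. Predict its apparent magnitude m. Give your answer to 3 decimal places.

m = 4.824

d = 1/p = 1/0.01850″ = 54.054 pc.
m − M = 5 log₁₀ d − 5 = 5 log₁₀(54.054) − 5 = 8.6641 − 5 = 3.6641.
m = M + (m − M) = 1.16 + 3.6641 = 4.824.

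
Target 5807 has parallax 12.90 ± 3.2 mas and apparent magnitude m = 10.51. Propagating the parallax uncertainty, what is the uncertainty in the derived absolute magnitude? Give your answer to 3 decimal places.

σ_M = 0.539 mag

M = m − 5 log₁₀ d + 5 = m + 5 log₁₀ p + 5, so ∂M/∂p = 5/(p ln 10).
σ_M = (5/ln 10) · (σ_p/p) = 2.1715 × 3.2/12.90 = 2.1715 × 0.24806 = 0.53866.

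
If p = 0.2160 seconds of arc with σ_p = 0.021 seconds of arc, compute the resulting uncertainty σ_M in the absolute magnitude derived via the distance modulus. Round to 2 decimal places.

σ_M = 0.21 mag

M = m − 5 log₁₀ d + 5 = m + 5 log₁₀ p + 5, so ∂M/∂p = 5/(p ln 10).
σ_M = (5/ln 10) · (σ_p/p) = 2.1715 × 0.021/0.2160 = 2.1715 × 0.097222 = 0.21112.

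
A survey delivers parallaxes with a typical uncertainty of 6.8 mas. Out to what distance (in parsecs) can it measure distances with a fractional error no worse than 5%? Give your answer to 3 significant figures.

σ_d/d = σ_p/p, so the condition is σ_p/p ≤ 0.05, i.e. p ≥ σ_p/0.05.
p_min = 6.8/0.05 = 136 mas = 0.136 arcsec.
d_max = 1/p_min = 1/0.136 = 7.3529 pc.

7.35 pc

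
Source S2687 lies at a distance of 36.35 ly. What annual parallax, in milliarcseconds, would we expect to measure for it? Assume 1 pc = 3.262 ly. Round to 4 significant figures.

89.74 mas

d = 36.35 ly ÷ 3.262 = 11.143 pc.
p = 1/d = 1/11.143 = 0.089742 arcsec.
= 0.089742 × 1000 = 89.742 mas.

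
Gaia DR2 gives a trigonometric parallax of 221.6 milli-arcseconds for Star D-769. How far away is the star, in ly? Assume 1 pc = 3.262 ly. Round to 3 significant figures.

p = 221.6 milli-arcseconds = 0.2216 arcsec.
d = 1/p = 1/0.2216 = 4.5126 pc.
In light-years: 4.5126 × 3.262 = 14.72 ly.

14.7 ly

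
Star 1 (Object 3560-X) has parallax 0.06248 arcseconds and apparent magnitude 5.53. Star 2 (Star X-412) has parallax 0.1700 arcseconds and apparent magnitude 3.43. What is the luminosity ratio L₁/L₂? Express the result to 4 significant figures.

L₁/L₂ = 1.070

d₁ = 1/p₁ = 1/0.06248″ = 16.005 pc; d₂ = 1/p₂ = 1/0.1700″ = 5.8824 pc.
M₁ = m₁ − 5 log₁₀ d₁ + 5 = 5.53 − 6.0213 + 5 = 4.5087.
M₂ = 3.43 − 3.8478 + 5 = 4.5822.
L₁/L₂ = 10^(0.4(M₂ − M₁)) = 10^(0.4 × 0.0735) = 10^0.02940 = 1.07.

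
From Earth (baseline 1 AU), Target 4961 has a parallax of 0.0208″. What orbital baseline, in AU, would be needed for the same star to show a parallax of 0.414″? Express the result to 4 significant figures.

19.90 AU

Parallax scales linearly with baseline: p ∝ B, so B = p_target / p_Earth × 1 AU.
B = 0.414 / 0.0208 = 19.904 AU.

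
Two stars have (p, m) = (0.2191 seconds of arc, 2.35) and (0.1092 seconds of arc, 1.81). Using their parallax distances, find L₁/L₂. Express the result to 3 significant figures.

L₁/L₂ = 0.151

d₁ = 1/p₁ = 1/0.2191″ = 4.5641 pc; d₂ = 1/p₂ = 1/0.1092″ = 9.1575 pc.
M₁ = m₁ − 5 log₁₀ d₁ + 5 = 2.35 − 3.2968 + 5 = 4.0532.
M₂ = 1.81 − 4.8089 + 5 = 2.0011.
L₁/L₂ = 10^(0.4(M₂ − M₁)) = 10^(0.4 × (-2.0521)) = 10^(-0.82084) = 0.15106.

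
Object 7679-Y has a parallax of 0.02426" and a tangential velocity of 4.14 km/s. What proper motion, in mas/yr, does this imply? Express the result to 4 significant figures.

21.19 mas/yr

d = 1/p = 1/0.02426″ = 41.22 pc.
μ = v_t / (4.74 d) = 4.14 / (4.74 × 41.22) = 4.14 / 195.38 = 0.021189 ″/yr = 21.189 mas/yr.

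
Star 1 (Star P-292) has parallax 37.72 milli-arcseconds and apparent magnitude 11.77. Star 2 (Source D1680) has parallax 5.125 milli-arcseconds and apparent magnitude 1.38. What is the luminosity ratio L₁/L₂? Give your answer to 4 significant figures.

L₁/L₂ = 1.289 × 10^-6

d₁ = 1/p₁ = 1/0.03772″ = 26.511 pc; d₂ = 1/p₂ = 1/0.005125″ = 195.12 pc.
M₁ = m₁ − 5 log₁₀ d₁ + 5 = 11.77 − 7.1171 + 5 = 9.6529.
M₂ = 1.38 − 11.4515 + 5 = -5.0715.
L₁/L₂ = 10^(0.4(M₂ − M₁)) = 10^(0.4 × (-14.7244)) = 10^(-5.88976) = 0.000001289.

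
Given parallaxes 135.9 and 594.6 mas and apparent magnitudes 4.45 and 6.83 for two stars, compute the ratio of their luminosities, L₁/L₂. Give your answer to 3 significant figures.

L₁/L₂ = 171

d₁ = 1/p₁ = 1/0.1359″ = 7.3584 pc; d₂ = 1/p₂ = 1/0.5946″ = 1.6818 pc.
M₁ = m₁ − 5 log₁₀ d₁ + 5 = 4.45 − 4.3339 + 5 = 5.1161.
M₂ = 6.83 − 1.1289 + 5 = 10.7011.
L₁/L₂ = 10^(0.4(M₂ − M₁)) = 10^(0.4 × 5.5850) = 10^2.23400 = 171.4.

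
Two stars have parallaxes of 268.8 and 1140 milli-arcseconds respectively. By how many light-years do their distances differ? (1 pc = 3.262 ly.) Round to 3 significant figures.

d_A = 1/0.2688″ = 3.7202 pc; d_B = 1/1.140″ = 0.87719 pc.
|d_B − d_A| = |0.87719 − 3.7202| = 2.843 pc = 2.843 × 3.262 ly = 9.2739 ly.

9.27 ly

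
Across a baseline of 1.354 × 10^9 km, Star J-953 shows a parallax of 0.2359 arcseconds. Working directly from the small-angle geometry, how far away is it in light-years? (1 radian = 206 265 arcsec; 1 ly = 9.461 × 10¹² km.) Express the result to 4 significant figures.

θ = 0.2359″ = 0.2359/206265 = 1.1437 × 10^-6 rad.
d = B/θ = (1.354 × 10^9) / (1.1437 × 10^-6) = 1.1839 × 10^15 km = (1.1839 × 10^15) / (9.461 × 10^12) ly = 125.13 ly.

125.1 ly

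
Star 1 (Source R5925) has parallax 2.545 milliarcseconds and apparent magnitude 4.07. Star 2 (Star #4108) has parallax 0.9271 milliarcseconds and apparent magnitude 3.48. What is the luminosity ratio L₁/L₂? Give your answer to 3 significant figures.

L₁/L₂ = 0.0771

d₁ = 1/p₁ = 1/0.002545″ = 392.93 pc; d₂ = 1/p₂ = 1/0.0009271″ = 1078.6 pc.
M₁ = m₁ − 5 log₁₀ d₁ + 5 = 4.07 − 12.9716 + 5 = -3.9016.
M₂ = 3.48 − 15.1643 + 5 = -6.6843.
L₁/L₂ = 10^(0.4(M₂ − M₁)) = 10^(0.4 × (-2.7827)) = 10^(-1.11308) = 0.077076.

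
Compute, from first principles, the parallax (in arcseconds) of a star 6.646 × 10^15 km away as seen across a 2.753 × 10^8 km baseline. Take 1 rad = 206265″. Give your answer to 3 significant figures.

θ ≈ B/d = (2.753 × 10^8) / (6.646 × 10^15) = 4.1423 × 10^-8 rad.
In arcseconds: 4.1423 × 10^-8 × 206265 = 0.0085441″.

0.00854 arcsec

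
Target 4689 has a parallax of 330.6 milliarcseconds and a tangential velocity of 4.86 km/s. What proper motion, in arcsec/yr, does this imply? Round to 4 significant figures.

d = 1/p = 1/0.3306″ = 3.0248 pc.
μ = v_t / (4.74 d) = 4.86 / (4.74 × 3.0248) = 4.86 / 14.338 = 0.33896 ″/yr.

0.3390 arcsec/yr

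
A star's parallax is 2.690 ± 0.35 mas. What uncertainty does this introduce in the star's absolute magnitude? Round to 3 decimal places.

M = m − 5 log₁₀ d + 5 = m + 5 log₁₀ p + 5, so ∂M/∂p = 5/(p ln 10).
σ_M = (5/ln 10) · (σ_p/p) = 2.1715 × 0.35/2.690 = 2.1715 × 0.13011 = 0.28253.

σ_M = 0.283 mag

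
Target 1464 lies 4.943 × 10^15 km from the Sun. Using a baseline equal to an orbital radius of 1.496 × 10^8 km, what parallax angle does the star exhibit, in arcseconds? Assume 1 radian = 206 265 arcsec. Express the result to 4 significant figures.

θ ≈ B/d = (1.496 × 10^8) / (4.943 × 10^15) = 3.0265 × 10^-8 rad.
In arcseconds: 3.0265 × 10^-8 × 206265 = 0.0062426″.

0.006243 arcsec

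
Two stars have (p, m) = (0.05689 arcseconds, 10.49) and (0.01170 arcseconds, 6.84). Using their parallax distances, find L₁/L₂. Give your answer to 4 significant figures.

L₁/L₂ = 0.001467

d₁ = 1/p₁ = 1/0.05689″ = 17.578 pc; d₂ = 1/p₂ = 1/0.01170″ = 85.47 pc.
M₁ = m₁ − 5 log₁₀ d₁ + 5 = 10.49 − 6.2248 + 5 = 9.2652.
M₂ = 6.84 − 9.6591 + 5 = 2.1809.
L₁/L₂ = 10^(0.4(M₂ − M₁)) = 10^(0.4 × (-7.0843)) = 10^(-2.83372) = 0.0014665.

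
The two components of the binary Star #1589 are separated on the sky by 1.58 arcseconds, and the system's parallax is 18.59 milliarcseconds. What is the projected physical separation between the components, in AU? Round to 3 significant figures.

85.0 AU

d = 1/p = 1/0.01859″ = 53.792 pc.
At distance d (pc), an angle of θ arcsec spans θ·d AU: s = 1.58 × 53.792 = 84.991 AU.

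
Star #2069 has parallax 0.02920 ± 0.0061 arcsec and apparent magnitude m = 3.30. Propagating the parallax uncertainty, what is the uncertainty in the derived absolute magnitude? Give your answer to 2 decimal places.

M = m − 5 log₁₀ d + 5 = m + 5 log₁₀ p + 5, so ∂M/∂p = 5/(p ln 10).
σ_M = (5/ln 10) · (σ_p/p) = 2.1715 × 0.0061/0.02920 = 2.1715 × 0.2089 = 0.45363.

σ_M = 0.45 mag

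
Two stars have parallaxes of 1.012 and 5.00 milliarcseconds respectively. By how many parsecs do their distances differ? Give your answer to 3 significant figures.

788 pc

d_A = 1/0.001012″ = 988.14 pc; d_B = 1/0.005000″ = 200 pc.
|d_B − d_A| = |200 − 988.14| = 788.14 pc.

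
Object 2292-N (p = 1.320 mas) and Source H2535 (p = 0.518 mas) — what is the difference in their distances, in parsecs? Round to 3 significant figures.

1170 pc

d_A = 1/0.001320″ = 757.58 pc; d_B = 1/0.0005180″ = 1930.5 pc.
|d_B − d_A| = |1930.5 − 757.58| = 1172.9 pc.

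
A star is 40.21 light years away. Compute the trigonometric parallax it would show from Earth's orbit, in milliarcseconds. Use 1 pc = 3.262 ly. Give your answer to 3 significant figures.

81.1 mas

d = 40.21 ly ÷ 3.262 = 12.327 pc.
p = 1/d = 1/12.327 = 0.081123 arcsec.
= 0.081123 × 1000 = 81.123 mas.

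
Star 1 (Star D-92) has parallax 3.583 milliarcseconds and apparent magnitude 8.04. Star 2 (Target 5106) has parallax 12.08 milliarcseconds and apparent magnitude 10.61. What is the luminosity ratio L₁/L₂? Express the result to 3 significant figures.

d₁ = 1/p₁ = 1/0.003583″ = 279.1 pc; d₂ = 1/p₂ = 1/0.01208″ = 82.781 pc.
M₁ = m₁ − 5 log₁₀ d₁ + 5 = 8.04 − 12.2288 + 5 = 0.8112.
M₂ = 10.61 − 9.5897 + 5 = 6.0203.
L₁/L₂ = 10^(0.4(M₂ − M₁)) = 10^(0.4 × 5.2091) = 10^2.08364 = 121.24.

L₁/L₂ = 121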